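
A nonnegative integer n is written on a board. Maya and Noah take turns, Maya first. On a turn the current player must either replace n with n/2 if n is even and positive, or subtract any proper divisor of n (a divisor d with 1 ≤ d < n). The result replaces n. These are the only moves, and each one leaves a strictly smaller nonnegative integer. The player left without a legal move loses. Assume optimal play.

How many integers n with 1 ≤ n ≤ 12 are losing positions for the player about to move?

Positions with no move are L. A position that does have a move is losing for the player to move precisely when every available move leads to a winning position for the opponent. Fill in the labels:
n=0: no move → L
n=1: no move → L
n=2: W (go to 1, an L position)
n=3: L (sole option 2(W) is W)
n=4: W (go to 3, an L position)
n=5: L (sole option 4(W) is W)
n=6: W (go to 3, an L position)
n=7: L (sole option 6(W) is W)
n=8: W (go to 7, an L position)
n=9: L (options 6(W), 8(W) are all W)
n=10: W (go to 5, an L position)
n=11: L (sole option 10(W) is W)
n=12: W (go to 9, an L position)
L entries with 1 ≤ n ≤ 12 (n=0 is outside the asked range and is not counted): n = 1, 3, 5, 7, 9, 11; that makes 6.

6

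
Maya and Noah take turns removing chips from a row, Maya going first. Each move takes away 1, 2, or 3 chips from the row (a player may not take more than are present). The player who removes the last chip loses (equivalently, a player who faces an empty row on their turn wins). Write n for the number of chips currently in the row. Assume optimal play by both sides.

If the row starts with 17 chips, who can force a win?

Noah wins.

Use the standard recursion: the mover wins at a terminal position; elsewhere, the mover wins exactly when some move hands the opponent an L position.
n=0: no move; the opponent has just taken the last chip and therefore loses → W
n=1: L (sole option 0(W) is W)
n=2: W (go to 1, an L position)
n=3: W (go to 1, an L position)
n=4: W (go to 1, an L position)
n=5: L (options 4(W), 3(W), 2(W) are all W)
n=6: W (go to 5, an L position)
n=7: W (go to 5, an L position)
n=8: W (go to 5, an L position)
n=9: L (options 8(W), 7(W), 6(W) are all W)
n=10: W (go to 9, an L position)
n=11: W (go to 9, an L position)
n=12: W (go to 9, an L position)
n=13: L (options 12(W), 11(W), 10(W) are all W)
n=14: W (go to 13, an L position)
n=15: W (go to 13, an L position)
n=16: W (go to 13, an L position)
n=17: L (options 16(W), 15(W), 14(W) are all W)
Every move from 17 reaches a W position, so the mover loses.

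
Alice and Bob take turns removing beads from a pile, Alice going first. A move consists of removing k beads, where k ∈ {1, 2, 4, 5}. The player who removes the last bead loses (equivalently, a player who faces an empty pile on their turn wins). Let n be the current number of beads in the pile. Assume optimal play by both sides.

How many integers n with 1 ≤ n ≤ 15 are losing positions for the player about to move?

Classify positions by backward induction: terminal positions (no move available) are W. From any other position, the mover wins iff some move reaches an L.
n=0: no move; the opponent has just taken the last bead and therefore loses → W
n=1: only reaches 0(W), which is W → L
n=2: reaches L-position 1 → W
n=3: reaches L-position 1 → W
n=4: only reaches 3(W), 2(W), 0(W), all W → L
n=5: reaches L-position 4 → W
n=6: reaches L-position 4 → W
n=7: only reaches 6(W), 5(W), 3(W), 2(W), all W → L
n=8: reaches L-position 7 → W
n=9: reaches L-position 7 → W
n=10: only reaches 9(W), 8(W), 6(W), 5(W), all W → L
n=11: reaches L-position 10 → W
n=12: reaches L-position 10 → W
n=13: only reaches 12(W), 11(W), 9(W), 8(W), all W → L
n=14: reaches L-position 13 → W
n=15: reaches L-position 13 → W
L entries with 1 ≤ n ≤ 15 (the range starts at n=1): n = 1, 4, 7, 10, 13; that makes 5.

5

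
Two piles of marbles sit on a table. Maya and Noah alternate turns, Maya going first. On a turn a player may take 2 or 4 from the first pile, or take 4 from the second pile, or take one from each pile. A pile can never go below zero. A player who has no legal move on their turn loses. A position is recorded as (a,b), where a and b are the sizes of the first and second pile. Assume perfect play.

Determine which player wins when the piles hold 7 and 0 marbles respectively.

Classify positions by backward induction: terminal positions (no move available) are L. From any other position, the mover wins iff some move reaches an L.
No move ever increases a pile, so every position that can arise here has a ≤ 7 and b ≤ 0; it is enough to label the cells with 0 ≤ a ≤ 7 and 0 ≤ b ≤ 0.
Every move lowers a or b (never raises either), so fill the grid row by row in increasing a, and left to right within a row: each cell's successors are then already labelled.
      b=0
a=0:    L
a=1:    L
a=2:    W
a=3:    W
a=4:    W
a=5:    W
a=6:    L
a=7:    L
Cells with no legal move (terminal, hence L): (0,0), (1,0).
The remaining L cells, each justified by listing all of its moves:
(6,0): L (options (4,0)(W), (2,0)(W) are all W)
(7,0): L (options (5,0)(W), (3,0)(W) are all W)
Every other cell has at least one move into one of the L cells above, so it is W.
Every move from (7,0) reaches a W position, so the mover loses.

Noah wins.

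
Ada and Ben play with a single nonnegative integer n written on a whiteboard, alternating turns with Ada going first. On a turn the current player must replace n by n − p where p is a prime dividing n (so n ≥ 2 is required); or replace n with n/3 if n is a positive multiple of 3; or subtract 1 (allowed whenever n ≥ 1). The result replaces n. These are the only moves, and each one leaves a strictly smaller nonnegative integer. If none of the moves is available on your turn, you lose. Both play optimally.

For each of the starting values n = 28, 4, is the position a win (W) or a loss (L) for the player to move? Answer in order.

28: W, 4: L

Compute win/loss labels from the base case upward. A position with no move is L. Any other position is W if it can reach an L in one move, else L.
n=0: no move → L
n=1: →0(L), so W
n=2: →0(L), so W
n=3: →0(L), so W
n=4: →2(W), 3(W) — all W, so L
n=5: →0(L), so W
n=6: →4(L), so W
n=7: →0(L), so W
n=8: →6(W), 7(W) — all W, so L
n=9: →8(L), so W
n=10: →8(L), so W
n=11: →0(L), so W
n=12: →4(L), so W
n=13: →0(L), so W
n=14: →7(W), 12(W), 13(W) — all W, so L
n=15: →14(L), so W
n=16: →14(L), so W
n=17: →0(L), so W
n=18: →6(W), 15(W), 16(W), 17(W) — all W, so L
n=19: →0(L), so W
n=20: →18(L), so W
n=21: →14(L), so W
n=22: →11(W), 20(W), 21(W) — all W, so L
n=23: →0(L), so W
n=24: →8(L), so W
n=25: →20(W), 24(W) — all W, so L
n=26: →25(L), so W
n=27: →9(W), 24(W), 26(W) — all W, so L
n=28: →27(L), so W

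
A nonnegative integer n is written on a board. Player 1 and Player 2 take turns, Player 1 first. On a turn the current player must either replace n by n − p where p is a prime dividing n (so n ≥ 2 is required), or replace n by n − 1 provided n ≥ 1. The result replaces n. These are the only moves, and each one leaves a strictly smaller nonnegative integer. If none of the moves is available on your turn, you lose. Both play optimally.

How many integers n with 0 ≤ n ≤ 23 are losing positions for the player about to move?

6

Work bottom-up. With no move the player to move loses. Otherwise the position is W if at least one move leads to an L position for the opponent, and L if every move leads to a W.
n=0: no move → L
n=1: can move to 0, which is L ⇒ W
n=2: can move to 0, which is L ⇒ W
n=3: can move to 0, which is L ⇒ W
n=4: moves to 2(W), 3(W); every one is W ⇒ L
n=5: can move to 0, which is L ⇒ W
n=6: can move to 4, which is L ⇒ W
n=7: can move to 0, which is L ⇒ W
n=8: moves to 6(W), 7(W); every one is W ⇒ L
n=9: can move to 8, which is L ⇒ W
n=10: can move to 8, which is L ⇒ W
n=11: can move to 0, which is L ⇒ W
n=12: moves to 9(W), 10(W), 11(W); every one is W ⇒ L
n=13: can move to 0, which is L ⇒ W
n=14: can move to 12, which is L ⇒ W
n=15: can move to 12, which is L ⇒ W
n=16: moves to 14(W), 15(W); every one is W ⇒ L
n=17: can move to 0, which is L ⇒ W
n=18: can move to 16, which is L ⇒ W
n=19: can move to 0, which is L ⇒ W
n=20: moves to 15(W), 18(W), 19(W); every one is W ⇒ L
n=21: can move to 20, which is L ⇒ W
n=22: can move to 20, which is L ⇒ W
n=23: can move to 0, which is L ⇒ W
L entries with 0 ≤ n ≤ 23: n = 0, 4, 8, 12, 16, 20; that makes 6.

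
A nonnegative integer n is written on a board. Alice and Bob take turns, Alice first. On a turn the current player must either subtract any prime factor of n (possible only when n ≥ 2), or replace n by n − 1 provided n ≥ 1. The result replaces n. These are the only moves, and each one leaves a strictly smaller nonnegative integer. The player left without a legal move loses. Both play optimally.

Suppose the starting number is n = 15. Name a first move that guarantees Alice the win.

Use the standard recursion: the mover loses at a terminal position; elsewhere, the mover wins exactly when some move hands the opponent an L position.
n=0: no move → L
n=1: can move to 0, which is L ⇒ W
n=2: can move to 0, which is L ⇒ W
n=3: can move to 0, which is L ⇒ W
n=4: moves to 2(W), 3(W); every one is W ⇒ L
n=5: can move to 0, which is L ⇒ W
n=6: can move to 4, which is L ⇒ W
n=7: can move to 0, which is L ⇒ W
n=8: moves to 6(W), 7(W); every one is W ⇒ L
n=9: can move to 8, which is L ⇒ W
n=10: can move to 8, which is L ⇒ W
n=11: can move to 0, which is L ⇒ W
n=12: moves to 9(W), 10(W), 11(W); every one is W ⇒ L
n=13: can move to 0, which is L ⇒ W
n=14: can move to 12, which is L ⇒ W
n=15: can move to 12, which is L ⇒ W
From 15, the L positions reachable in one move are: 12.

Move to 12.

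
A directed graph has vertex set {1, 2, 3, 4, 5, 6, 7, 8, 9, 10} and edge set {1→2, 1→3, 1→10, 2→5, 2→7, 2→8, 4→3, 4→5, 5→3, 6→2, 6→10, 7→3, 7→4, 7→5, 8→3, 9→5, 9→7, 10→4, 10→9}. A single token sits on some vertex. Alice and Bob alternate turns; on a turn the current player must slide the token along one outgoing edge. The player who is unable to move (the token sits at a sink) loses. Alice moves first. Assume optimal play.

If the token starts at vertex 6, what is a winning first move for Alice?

Use the standard recursion: the mover loses at a terminal position; elsewhere, the mover wins exactly when some move hands the opponent an L position.
Every edge goes from a vertex to one that appears earlier in the order 3, 5, 4, 7, 8, 2, 9, 10, 6, 1, so processing vertices in that order labels each vertex after all of its successors.
3: no outgoing edge → L
5: →3(L), so W
4: →3(L), so W
7: →3(L), so W
8: →3(L), so W
2: →8(W), 7(W), 5(W) — all W, so L
9: →7(W), 5(W) — all W, so L
10: →9(L), so W
6: →2(L), so W
1: →2(L), so W
From 6, the L positions reachable in one move are: 2.

Move to 2.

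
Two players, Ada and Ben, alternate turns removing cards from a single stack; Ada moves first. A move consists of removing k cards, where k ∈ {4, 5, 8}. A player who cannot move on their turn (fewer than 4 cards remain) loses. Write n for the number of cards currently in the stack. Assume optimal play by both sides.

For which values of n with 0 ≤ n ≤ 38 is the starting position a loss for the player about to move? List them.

Label each position W (a win for the player to move) or L (a loss). A position with no legal move is L; any other position is W exactly when some move reaches an L, and L when every move reaches a W.
n=0: no move → L
n=1: no move → L
n=2: no move → L
n=3: no move → L
n=4: reaches L-position 0 → W
n=5: reaches L-position 1 → W
n=6: reaches L-position 2 → W
n=7: reaches L-position 3 → W
n=8: reaches L-position 3 → W
n=9: reaches L-position 1 → W
n=10: reaches L-position 2 → W
n=11: reaches L-position 3 → W
n=12: only reaches 8(W), 7(W), 4(W), all W → L
n=13: only reaches 9(W), 8(W), 5(W), all W → L
n=14: only reaches 10(W), 9(W), 6(W), all W → L
n=15: only reaches 11(W), 10(W), 7(W), all W → L
n=16: reaches L-position 12 → W
n=17: reaches L-position 13 → W
n=18: reaches L-position 14 → W
n=19: reaches L-position 15 → W
n=20: reaches L-position 15 → W
n=21: reaches L-position 13 → W
n=22: reaches L-position 14 → W
n=23: reaches L-position 15 → W
n=24: only reaches 20(W), 19(W), 16(W), all W → L
n=25: only reaches 21(W), 20(W), 17(W), all W → L
n=26: only reaches 22(W), 21(W), 18(W), all W → L
n=27: only reaches 23(W), 22(W), 19(W), all W → L
n=28: reaches L-position 24 → W
n=29: reaches L-position 25 → W
n=30: reaches L-position 26 → W
n=31: reaches L-position 27 → W
n=32: reaches L-position 27 → W
n=33: reaches L-position 25 → W
n=34: reaches L-position 26 → W
n=35: reaches L-position 27 → W
n=36: only reaches 32(W), 31(W), 28(W), all W → L
n=37: only reaches 33(W), 32(W), 29(W), all W → L
n=38: only reaches 34(W), 33(W), 30(W), all W → L
Reading off the rows marked L gives the requested list; there are 15 such values of n.

0, 1, 2, 3, 12, 13, 14, 15, 24, 25, 26, 27, 36, 37, 38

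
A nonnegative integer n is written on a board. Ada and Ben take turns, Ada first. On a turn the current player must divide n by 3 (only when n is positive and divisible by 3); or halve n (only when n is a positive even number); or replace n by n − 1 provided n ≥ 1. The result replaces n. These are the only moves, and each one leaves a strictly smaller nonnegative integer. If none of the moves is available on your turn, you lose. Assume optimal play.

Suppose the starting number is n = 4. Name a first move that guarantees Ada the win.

Move to 2.

Positions with no move are L. A position that does have a move is losing for the player to move precisely when every available move leads to a winning position for the opponent. Fill in the labels:
n=0: no move → L
n=1: can move to 0, which is L ⇒ W
n=2: the only move is to 1(W), a W ⇒ L
n=3: can move to 2, which is L ⇒ W
n=4: can move to 2, which is L ⇒ W
From 4, the L positions reachable in one move are: 2.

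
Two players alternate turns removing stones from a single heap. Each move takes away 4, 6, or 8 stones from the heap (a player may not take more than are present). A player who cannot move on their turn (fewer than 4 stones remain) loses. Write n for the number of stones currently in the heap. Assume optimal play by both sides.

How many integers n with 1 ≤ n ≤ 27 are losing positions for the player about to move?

11

Use the standard recursion: the mover loses at a terminal position; elsewhere, the mover wins exactly when some move hands the opponent an L position.
n=0: no move → L
n=1: no move → L
n=2: no move → L
n=3: no move → L
n=4: reaches L-position 0 → W
n=5: reaches L-position 1 → W
n=6: reaches L-position 2 → W
n=7: reaches L-position 3 → W
n=8: reaches L-position 2 → W
n=9: reaches L-position 3 → W
n=10: reaches L-position 2 → W
n=11: reaches L-position 3 → W
n=12: only reaches 8(W), 6(W), 4(W), all W → L
n=13: only reaches 9(W), 7(W), 5(W), all W → L
n=14: only reaches 10(W), 8(W), 6(W), all W → L
n=15: only reaches 11(W), 9(W), 7(W), all W → L
n=16: reaches L-position 12 → W
n=17: reaches L-position 13 → W
n=18: reaches L-position 14 → W
n=19: reaches L-position 15 → W
n=20: reaches L-position 14 → W
n=21: reaches L-position 15 → W
n=22: reaches L-position 14 → W
n=23: reaches L-position 15 → W
n=24: only reaches 20(W), 18(W), 16(W), all W → L
n=25: only reaches 21(W), 19(W), 17(W), all W → L
n=26: only reaches 22(W), 20(W), 18(W), all W → L
n=27: only reaches 23(W), 21(W), 19(W), all W → L
L entries with 1 ≤ n ≤ 27 (n=0 is outside the asked range and is not counted): n = 1, 2, 3, 12, 13, 14, 15, 24, 25, 26, 27; that makes 11.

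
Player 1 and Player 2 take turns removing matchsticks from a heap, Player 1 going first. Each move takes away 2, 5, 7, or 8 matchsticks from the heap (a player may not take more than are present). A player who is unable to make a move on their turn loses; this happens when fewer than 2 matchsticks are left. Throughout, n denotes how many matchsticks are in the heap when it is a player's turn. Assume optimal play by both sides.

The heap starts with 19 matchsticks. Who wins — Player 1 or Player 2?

Player 1 wins.

Classify positions by backward induction: terminal positions (no move available) are L. From any other position, the mover wins iff some move reaches an L.
n=0: no move → L
n=1: no move → L
n=2: reaches L-position 0 → W
n=3: reaches L-position 1 → W
n=4: only reaches 2(W), which is W → L
n=5: reaches L-position 0 → W
n=6: reaches L-position 4 → W
n=7: reaches L-position 0 → W
n=8: reaches L-position 1 → W
n=9: reaches L-position 4 → W
n=10: only reaches 8(W), 5(W), 3(W), 2(W), all W → L
n=11: reaches L-position 4 → W
n=12: reaches L-position 10 → W
n=13: only reaches 11(W), 8(W), 6(W), 5(W), all W → L
n=14: only reaches 12(W), 9(W), 7(W), 6(W), all W → L
n=15: reaches L-position 13 → W
n=16: reaches L-position 14 → W
n=17: reaches L-position 10 → W
n=18: reaches L-position 13 → W
n=19: reaches L-position 14 → W
From 19 Player 1 can remove 5, leaving 14, reaching an L position.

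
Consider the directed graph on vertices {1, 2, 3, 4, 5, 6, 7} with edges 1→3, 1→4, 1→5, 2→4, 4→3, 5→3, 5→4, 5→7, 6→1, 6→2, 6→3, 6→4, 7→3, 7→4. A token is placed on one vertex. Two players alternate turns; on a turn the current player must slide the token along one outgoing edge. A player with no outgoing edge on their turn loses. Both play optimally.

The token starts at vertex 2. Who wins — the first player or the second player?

The second player wins.

Work bottom-up. With no move the player to move loses. Otherwise the position is W if at least one move leads to an L position for the opponent, and L if every move leads to a W.
Every edge goes from a vertex to one that appears earlier in the order 3, 4, 7, 2, 5, 1, 6, so processing vertices in that order labels each vertex after all of its successors.
3: no outgoing edge → L
4: →3(L), so W
7: →3(L), so W
2: →4(W) only, which is W, so L
5: →3(L), so W
1: →3(L), so W
6: →2(L), so W
Every move from 2 reaches a W position, so the mover loses.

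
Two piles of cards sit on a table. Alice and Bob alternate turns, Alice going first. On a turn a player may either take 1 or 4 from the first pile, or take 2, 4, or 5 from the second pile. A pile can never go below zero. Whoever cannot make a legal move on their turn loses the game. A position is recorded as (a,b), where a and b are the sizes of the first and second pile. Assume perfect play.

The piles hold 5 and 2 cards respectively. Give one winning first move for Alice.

Build the W/L table. Terminal = L. A non-terminal position is W if it has a move to some L; otherwise it is L.
No move ever increases a pile, so every position that can arise here has a ≤ 5 and b ≤ 2; it is enough to label the cells with 0 ≤ a ≤ 5 and 0 ≤ b ≤ 2.
Every move lowers a or b (never raises either), so fill the grid row by row in increasing a, and left to right within a row: each cell's successors are then already labelled.
      b=0  b=1  b=2
a=0:    L    L    W
a=1:    W    W    L
a=2:    L    L    W
a=3:    W    W    L
a=4:    W    W    W
a=5:    L    L    W
Cells with no legal move (terminal, hence L): (0,0), (0,1).
The remaining L cells, each justified by listing all of its moves:
(1,2): →(0,2)(W), (1,0)(W) — all W, so L
(2,0): →(1,0)(W) only, which is W, so L
(2,1): →(1,1)(W) only, which is W, so L
(3,2): →(2,2)(W), (3,0)(W) — all W, so L
(5,0): →(4,0)(W), (1,0)(W) — all W, so L
(5,1): →(4,1)(W), (1,1)(W) — all W, so L
Every other cell has at least one move into one of the L cells above, so it is W.
From (5,2), the L positions reachable in one move are: (1,2), (5,0). Any move reaching one of these is winning.

Move to (1,2).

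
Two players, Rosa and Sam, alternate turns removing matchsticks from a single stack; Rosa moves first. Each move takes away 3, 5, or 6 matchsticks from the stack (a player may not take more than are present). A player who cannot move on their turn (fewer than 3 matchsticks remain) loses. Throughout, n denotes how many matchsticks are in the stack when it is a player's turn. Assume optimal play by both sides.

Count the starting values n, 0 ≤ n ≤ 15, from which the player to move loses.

6

Positions with no move are L. A position that does have a move is losing for the player to move precisely when every available move leads to a winning position for the opponent. Fill in the labels:
n=0: no move → L
n=1: no move → L
n=2: no move → L
n=3: can move to 0, which is L ⇒ W
n=4: can move to 1, which is L ⇒ W
n=5: can move to 2, which is L ⇒ W
n=6: can move to 1, which is L ⇒ W
n=7: can move to 2, which is L ⇒ W
n=8: can move to 2, which is L ⇒ W
n=9: moves to 6(W), 4(W), 3(W); every one is W ⇒ L
n=10: moves to 7(W), 5(W), 4(W); every one is W ⇒ L
n=11: moves to 8(W), 6(W), 5(W); every one is W ⇒ L
n=12: can move to 9, which is L ⇒ W
n=13: can move to 10, which is L ⇒ W
n=14: can move to 11, which is L ⇒ W
n=15: can move to 10, which is L ⇒ W
L entries with 0 ≤ n ≤ 15: n = 0, 1, 2, 9, 10, 11; that makes 6.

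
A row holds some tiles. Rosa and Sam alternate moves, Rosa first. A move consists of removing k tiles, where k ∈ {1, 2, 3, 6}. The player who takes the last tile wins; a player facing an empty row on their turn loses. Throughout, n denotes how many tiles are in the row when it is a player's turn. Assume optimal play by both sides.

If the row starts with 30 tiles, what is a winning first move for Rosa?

Use the standard recursion: the mover loses at a terminal position; elsewhere, the mover wins exactly when some move hands the opponent an L position.
n=0: no move → L
n=1: can move to 0, which is L ⇒ W
n=2: can move to 0, which is L ⇒ W
n=3: can move to 0, which is L ⇒ W
n=4: moves to 3(W), 2(W), 1(W); every one is W ⇒ L
n=5: can move to 4, which is L ⇒ W
n=6: can move to 4, which is L ⇒ W
n=7: can move to 4, which is L ⇒ W
n=8: moves to 7(W), 6(W), 5(W), 2(W); every one is W ⇒ L
n=9: can move to 8, which is L ⇒ W
n=10: can move to 8, which is L ⇒ W
n=11: can move to 8, which is L ⇒ W
n=12: moves to 11(W), 10(W), 9(W), 6(W); every one is W ⇒ L
n=13: can move to 12, which is L ⇒ W
n=14: can move to 12, which is L ⇒ W
n=15: can move to 12, which is L ⇒ W
n=16: moves to 15(W), 14(W), 13(W), 10(W); every one is W ⇒ L
n=17: can move to 16, which is L ⇒ W
n=18: can move to 16, which is L ⇒ W
n=19: can move to 16, which is L ⇒ W
n=20: moves to 19(W), 18(W), 17(W), 14(W); every one is W ⇒ L
n=21: can move to 20, which is L ⇒ W
n=22: can move to 20, which is L ⇒ W
n=23: can move to 20, which is L ⇒ W
n=24: moves to 23(W), 22(W), 21(W), 18(W); every one is W ⇒ L
n=25: can move to 24, which is L ⇒ W
n=26: can move to 24, which is L ⇒ W
n=27: can move to 24, which is L ⇒ W
n=28: moves to 27(W), 26(W), 25(W), 22(W); every one is W ⇒ L
n=29: can move to 28, which is L ⇒ W
n=30: can move to 28, which is L ⇒ W
From 30, the L positions reachable in one move are: 28, 24. Any move reaching one of these is winning.

Remove 2, leaving 28.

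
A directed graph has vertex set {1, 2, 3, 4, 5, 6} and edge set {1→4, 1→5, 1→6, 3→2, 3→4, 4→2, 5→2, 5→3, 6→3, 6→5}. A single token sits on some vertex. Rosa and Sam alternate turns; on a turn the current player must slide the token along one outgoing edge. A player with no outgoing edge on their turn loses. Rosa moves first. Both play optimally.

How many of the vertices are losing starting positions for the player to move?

2

Use the standard recursion: the mover loses at a terminal position; elsewhere, the mover wins exactly when some move hands the opponent an L position.
Every edge goes from a vertex to one that appears earlier in the order 2, 4, 3, 5, 6, 1, so processing vertices in that order labels each vertex after all of its successors.
2: no outgoing edge → L
4: →2(L), so W
3: →2(L), so W
5: →2(L), so W
6: →5(W), 3(W) — all W, so L
1: →6(L), so W
The L vertices are 2, 6; that is 2 in all.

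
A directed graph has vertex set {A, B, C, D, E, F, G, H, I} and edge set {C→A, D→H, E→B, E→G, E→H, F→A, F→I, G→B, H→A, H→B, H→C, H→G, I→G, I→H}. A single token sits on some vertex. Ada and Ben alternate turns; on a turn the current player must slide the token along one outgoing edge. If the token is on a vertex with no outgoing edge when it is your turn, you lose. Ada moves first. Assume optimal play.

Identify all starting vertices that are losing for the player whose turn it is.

A, B, D, I

Build the W/L table. Terminal = L. A non-terminal position is W if it has a move to some L; otherwise it is L.
Every edge goes from a vertex to one that appears earlier in the order B, A, C, G, H, E, I, F, D, so processing vertices in that order labels each vertex after all of its successors.
B: no outgoing edge → L
A: no outgoing edge → L
C: W (go to A, an L position)
G: W (go to B, an L position)
H: W (go to A, an L position)
E: W (go to B, an L position)
I: L (options H(W), G(W) are all W)
F: W (go to I, an L position)
D: L (sole option H(W) is W)
Reading off the rows marked L gives the requested list; there are 4 such vertices.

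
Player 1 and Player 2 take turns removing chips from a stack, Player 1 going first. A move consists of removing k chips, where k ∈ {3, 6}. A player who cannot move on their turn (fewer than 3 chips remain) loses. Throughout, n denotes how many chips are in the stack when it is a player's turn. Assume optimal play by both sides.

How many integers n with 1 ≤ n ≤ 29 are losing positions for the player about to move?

Classify positions by backward induction: terminal positions (no move available) are L. From any other position, the mover wins iff some move reaches an L.
n=0: no move → L
n=1: no move → L
n=2: no move → L
n=3: can move to 0, which is L ⇒ W
n=4: can move to 1, which is L ⇒ W
n=5: can move to 2, which is L ⇒ W
n=6: can move to 0, which is L ⇒ W
n=7: can move to 1, which is L ⇒ W
n=8: can move to 2, which is L ⇒ W
n=9: moves to 6(W), 3(W); every one is W ⇒ L
n=10: moves to 7(W), 4(W); every one is W ⇒ L
n=11: moves to 8(W), 5(W); every one is W ⇒ L
n=12: can move to 9, which is L ⇒ W
n=13: can move to 10, which is L ⇒ W
n=14: can move to 11, which is L ⇒ W
n=15: can move to 9, which is L ⇒ W
n=16: can move to 10, which is L ⇒ W
n=17: can move to 11, which is L ⇒ W
n=18: moves to 15(W), 12(W); every one is W ⇒ L
n=19: moves to 16(W), 13(W); every one is W ⇒ L
n=20: moves to 17(W), 14(W); every one is W ⇒ L
n=21: can move to 18, which is L ⇒ W
n=22: can move to 19, which is L ⇒ W
n=23: can move to 20, which is L ⇒ W
n=24: can move to 18, which is L ⇒ W
n=25: can move to 19, which is L ⇒ W
n=26: can move to 20, which is L ⇒ W
n=27: moves to 24(W), 21(W); every one is W ⇒ L
n=28: moves to 25(W), 22(W); every one is W ⇒ L
n=29: moves to 26(W), 23(W); every one is W ⇒ L
L entries with 1 ≤ n ≤ 29 (n=0 is outside the asked range and is not counted): n = 1, 2, 9, 10, 11, 18, 19, 20, 27, 28, 29; that makes 11.

11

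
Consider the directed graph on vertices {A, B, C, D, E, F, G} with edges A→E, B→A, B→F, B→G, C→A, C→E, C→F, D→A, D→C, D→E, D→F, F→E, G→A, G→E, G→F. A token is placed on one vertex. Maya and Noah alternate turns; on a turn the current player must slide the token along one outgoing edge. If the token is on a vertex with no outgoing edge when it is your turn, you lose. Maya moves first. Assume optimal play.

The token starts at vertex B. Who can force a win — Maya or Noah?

Classify positions by backward induction: terminal positions (no move available) are L. From any other position, the mover wins iff some move reaches an L.
Every edge goes from a vertex to one that appears earlier in the order E, A, F, G, C, B, D, so processing vertices in that order labels each vertex after all of its successors.
E: no outgoing edge → L
A: can move to E, which is L ⇒ W
F: can move to E, which is L ⇒ W
G: can move to E, which is L ⇒ W
C: can move to E, which is L ⇒ W
B: moves to G(W), F(W), A(W); every one is W ⇒ L
D: can move to E, which is L ⇒ W
Every move from B reaches a W position, so the mover loses.

Noah wins.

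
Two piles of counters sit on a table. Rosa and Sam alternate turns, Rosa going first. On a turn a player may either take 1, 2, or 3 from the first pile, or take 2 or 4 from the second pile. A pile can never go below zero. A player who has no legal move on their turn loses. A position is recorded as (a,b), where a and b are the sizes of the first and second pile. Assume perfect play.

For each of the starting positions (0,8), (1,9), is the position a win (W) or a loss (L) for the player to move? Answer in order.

(0,8): W, (1,9): L

Compute win/loss labels from the base case upward. A position with no move is L. Any other position is W if it can reach an L in one move, else L.
No move ever increases a pile, so every position that can arise here has a ≤ 1 and b ≤ 9; it is enough to label the cells with 0 ≤ a ≤ 1 and 0 ≤ b ≤ 9.
Every move lowers a or b (never raises either), so fill the grid row by row in increasing a, and left to right within a row: each cell's successors are then already labelled.
      b=0  b=1  b=2  b=3  b=4  b=5  b=6  b=7  b=8  b=9
a=0:    L    L    W    W    W    W    L    L    W    W
a=1:    W    W    L    L    W    W    W    W    L    L
Cells with no legal move (terminal, hence L): (0,0), (0,1).
The remaining L cells, each justified by listing all of its moves:
(0,6): moves to (0,4)(W), (0,2)(W); every one is W ⇒ L
(0,7): moves to (0,5)(W), (0,3)(W); every one is W ⇒ L
(1,2): moves to (0,2)(W), (1,0)(W); every one is W ⇒ L
(1,3): moves to (0,3)(W), (1,1)(W); every one is W ⇒ L
(1,8): moves to (0,8)(W), (1,6)(W), (1,4)(W); every one is W ⇒ L
(1,9): moves to (0,9)(W), (1,7)(W), (1,5)(W); every one is W ⇒ L
Every other cell has at least one move into one of the L cells above, so it is W.
(0,8): the move to (0,6) reaches an L cell, so W
(1,9): one of the L cells justified above, so L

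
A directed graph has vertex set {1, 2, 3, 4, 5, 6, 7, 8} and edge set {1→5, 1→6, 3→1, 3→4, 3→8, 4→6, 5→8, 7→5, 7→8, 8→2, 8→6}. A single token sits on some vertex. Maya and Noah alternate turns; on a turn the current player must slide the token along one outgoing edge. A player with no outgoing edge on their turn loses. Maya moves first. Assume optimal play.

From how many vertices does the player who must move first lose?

4

Compute win/loss labels from the base case upward. A position with no move is L. Any other position is W if it can reach an L in one move, else L.
Every edge goes from a vertex to one that appears earlier in the order 2, 6, 8, 5, 4, 1, 7, 3, so processing vertices in that order labels each vertex after all of its successors.
2: no outgoing edge → L
6: no outgoing edge → L
8: reaches L-position 6 → W
5: only reaches 8(W), which is W → L
4: reaches L-position 6 → W
1: reaches L-position 5 → W
7: reaches L-position 5 → W
3: only reaches 1(W), 4(W), 8(W), all W → L
The L vertices are 2, 3, 5, 6; that is 4 in all.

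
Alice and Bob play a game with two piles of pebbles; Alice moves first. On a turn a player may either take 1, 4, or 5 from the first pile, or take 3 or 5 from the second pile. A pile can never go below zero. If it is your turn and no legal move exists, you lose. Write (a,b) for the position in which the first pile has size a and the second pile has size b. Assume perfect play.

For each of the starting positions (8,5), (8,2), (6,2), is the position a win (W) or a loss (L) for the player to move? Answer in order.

(8,5): W, (8,2): L, (6,2): W

Use the standard recursion: the mover loses at a terminal position; elsewhere, the mover wins exactly when some move hands the opponent an L position.
No move ever increases a pile, so every position that can arise here has a ≤ 8 and b ≤ 5; it is enough to label the cells with 0 ≤ a ≤ 8 and 0 ≤ b ≤ 5.
Every move lowers a or b (never raises either), so fill the grid row by row in increasing a, and left to right within a row: each cell's successors are then already labelled.
      b=0  b=1  b=2  b=3  b=4  b=5
a=0:    L    L    L    W    W    W
a=1:    W    W    W    L    L    L
a=2:    L    L    L    W    W    W
a=3:    W    W    W    L    L    L
a=4:    W    W    W    W    W    W
a=5:    W    W    W    W    W    W
a=6:    W    W    W    W    W    W
a=7:    W    W    W    W    W    W
a=8:    L    L    L    W    W    W
Cells with no legal move (terminal, hence L): (0,0), (0,1), (0,2).
The remaining L cells, each justified by listing all of its moves:
(1,3): only reaches (0,3)(W), (1,0)(W), all W → L
(1,4): only reaches (0,4)(W), (1,1)(W), all W → L
(1,5): only reaches (0,5)(W), (1,2)(W), (1,0)(W), all W → L
(2,0): only reaches (1,0)(W), which is W → L
(2,1): only reaches (1,1)(W), which is W → L
(2,2): only reaches (1,2)(W), which is W → L
(3,3): only reaches (2,3)(W), (3,0)(W), all W → L
(3,4): only reaches (2,4)(W), (3,1)(W), all W → L
(3,5): only reaches (2,5)(W), (3,2)(W), (3,0)(W), all W → L
(8,0): only reaches (7,0)(W), (4,0)(W), (3,0)(W), all W → L
(8,1): only reaches (7,1)(W), (4,1)(W), (3,1)(W), all W → L
(8,2): only reaches (7,2)(W), (4,2)(W), (3,2)(W), all W → L
Every other cell has at least one move into one of the L cells above, so it is W.
(8,5): the move to (3,5) reaches an L cell, so W
(8,2): one of the L cells justified above, so L
(6,2): the move to (2,2) reaches an L cell, so W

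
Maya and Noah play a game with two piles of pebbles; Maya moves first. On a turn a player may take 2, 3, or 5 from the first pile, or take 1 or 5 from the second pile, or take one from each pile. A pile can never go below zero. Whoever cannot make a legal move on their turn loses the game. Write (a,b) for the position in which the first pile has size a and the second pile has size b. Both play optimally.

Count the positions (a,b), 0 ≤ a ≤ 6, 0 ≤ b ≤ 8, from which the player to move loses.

18

Use the standard recursion: the mover loses at a terminal position; elsewhere, the mover wins exactly when some move hands the opponent an L position.
Every move lowers a or b (never raises either), so fill the grid row by row in increasing a, and left to right within a row: each cell's successors are then already labelled.
      b=0  b=1  b=2  b=3  b=4  b=5  b=6  b=7  b=8
a=0:    L    W    L    W    L    W    L    W    L
a=1:    L    W    L    W    L    W    L    W    L
a=2:    W    W    W    W    W    W    W    W    W
a=3:    W    L    W    L    W    L    W    L    W
a=4:    W    L    W    L    W    L    W    L    W
a=5:    W    W    W    W    W    W    W    W    W
a=6:    W    W    W    W    W    W    W    W    W
Cells with no legal move (terminal, hence L): (0,0), (1,0).
The remaining L cells, each justified by listing all of its moves:
(0,2): →(0,1)(W) only, which is W, so L
(0,4): →(0,3)(W) only, which is W, so L
(0,6): →(0,5)(W), (0,1)(W) — all W, so L
(0,8): →(0,7)(W), (0,3)(W) — all W, so L
(1,2): →(1,1)(W), (0,1)(W) — all W, so L
(1,4): →(1,3)(W), (0,3)(W) — all W, so L
(1,6): →(1,5)(W), (1,1)(W), (0,5)(W) — all W, so L
(1,8): →(1,7)(W), (1,3)(W), (0,7)(W) — all W, so L
(3,1): →(1,1)(W), (0,1)(W), (3,0)(W), (2,0)(W) — all W, so L
(3,3): →(1,3)(W), (0,3)(W), (3,2)(W), (2,2)(W) — all W, so L
(3,5): →(1,5)(W), (0,5)(W), (3,4)(W), (3,0)(W), (2,4)(W) — all W, so L
(3,7): →(1,7)(W), (0,7)(W), (3,6)(W), (3,2)(W), (2,6)(W) — all W, so L
(4,1): →(2,1)(W), (1,1)(W), (4,0)(W), (3,0)(W) — all W, so L
(4,3): →(2,3)(W), (1,3)(W), (4,2)(W), (3,2)(W) — all W, so L
(4,5): →(2,5)(W), (1,5)(W), (4,4)(W), (4,0)(W), (3,4)(W) — all W, so L
(4,7): →(2,7)(W), (1,7)(W), (4,6)(W), (4,2)(W), (3,6)(W) — all W, so L
Every other cell has at least one move into one of the L cells above, so it is W.
L cells per row: a=0: 5, a=1: 5, a=2: 0, a=3: 4, a=4: 4, a=5: 0, a=6: 0; total 18.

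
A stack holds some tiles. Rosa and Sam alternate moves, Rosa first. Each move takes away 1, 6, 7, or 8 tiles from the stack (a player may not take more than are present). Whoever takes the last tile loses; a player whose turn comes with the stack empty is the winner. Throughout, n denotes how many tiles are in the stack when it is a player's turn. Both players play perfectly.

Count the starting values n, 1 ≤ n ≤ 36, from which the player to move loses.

Label each position W (a win for the player to move) or L (a loss). A position with no legal move is W; any other position is W exactly when some move reaches an L, and L when every move reaches a W.
n=0: no move; the opponent has just taken the last tile and therefore loses → W
n=1: only reaches 0(W), which is W → L
n=2: reaches L-position 1 → W
n=3: only reaches 2(W), which is W → L
n=4: reaches L-position 3 → W
n=5: only reaches 4(W), which is W → L
n=6: reaches L-position 5 → W
n=7: reaches L-position 1 → W
n=8: reaches L-position 1 → W
n=9: reaches L-position 3 → W
n=10: reaches L-position 3 → W
n=11: reaches L-position 5 → W
n=12: reaches L-position 5 → W
n=13: reaches L-position 5 → W
n=14: only reaches 13(W), 8(W), 7(W), 6(W), all W → L
n=15: reaches L-position 14 → W
n=16: only reaches 15(W), 10(W), 9(W), 8(W), all W → L
n=17: reaches L-position 16 → W
n=18: only reaches 17(W), 12(W), 11(W), 10(W), all W → L
n=19: reaches L-position 18 → W
n=20: reaches L-position 14 → W
n=21: reaches L-position 14 → W
n=22: reaches L-position 16 → W
n=23: reaches L-position 16 → W
n=24: reaches L-position 18 → W
n=25: reaches L-position 18 → W
n=26: reaches L-position 18 → W
n=27: only reaches 26(W), 21(W), 20(W), 19(W), all W → L
n=28: reaches L-position 27 → W
n=29: only reaches 28(W), 23(W), 22(W), 21(W), all W → L
n=30: reaches L-position 29 → W
n=31: only reaches 30(W), 25(W), 24(W), 23(W), all W → L
n=32: reaches L-position 31 → W
n=33: reaches L-position 27 → W
n=34: reaches L-position 27 → W
n=35: reaches L-position 29 → W
n=36: reaches L-position 29 → W
L entries with 1 ≤ n ≤ 36 (the range starts at n=1): n = 1, 3, 5, 14, 16, 18, 27, 29, 31; that makes 9.

9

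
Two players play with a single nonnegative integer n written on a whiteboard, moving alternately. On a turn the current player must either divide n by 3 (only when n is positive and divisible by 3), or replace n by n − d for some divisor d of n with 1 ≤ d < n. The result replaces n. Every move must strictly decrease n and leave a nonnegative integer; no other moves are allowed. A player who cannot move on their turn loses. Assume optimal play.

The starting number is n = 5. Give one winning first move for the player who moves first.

Label each position W (a win for the player to move) or L (a loss). A position with no legal move is L; any other position is W exactly when some move reaches an L, and L when every move reaches a W.
n=0: no move → L
n=1: no move → L
n=2: reaches L-position 1 → W
n=3: reaches L-position 1 → W
n=4: only reaches 2(W), 3(W), all W → L
n=5: reaches L-position 4 → W
From 5, the L positions reachable in one move are: 4.

Move to 4.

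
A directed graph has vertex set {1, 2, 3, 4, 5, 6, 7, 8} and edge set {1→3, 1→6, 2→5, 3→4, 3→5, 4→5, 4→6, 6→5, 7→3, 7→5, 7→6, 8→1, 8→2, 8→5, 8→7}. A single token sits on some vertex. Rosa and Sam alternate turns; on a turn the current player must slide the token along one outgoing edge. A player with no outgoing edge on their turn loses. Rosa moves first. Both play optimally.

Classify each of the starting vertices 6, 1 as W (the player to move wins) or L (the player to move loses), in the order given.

6: W, 1: L

Use the standard recursion: the mover loses at a terminal position; elsewhere, the mover wins exactly when some move hands the opponent an L position.
Every edge goes from a vertex to one that appears earlier in the order 5, 2, 6, 4, 3, 7, 1, 8, so processing vertices in that order labels each vertex after all of its successors.
5: no outgoing edge → L
2: reaches L-position 5 → W
6: reaches L-position 5 → W
4: reaches L-position 5 → W
3: reaches L-position 5 → W
7: reaches L-position 5 → W
1: only reaches 3(W), 6(W), all W → L
8: reaches L-position 1 → W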